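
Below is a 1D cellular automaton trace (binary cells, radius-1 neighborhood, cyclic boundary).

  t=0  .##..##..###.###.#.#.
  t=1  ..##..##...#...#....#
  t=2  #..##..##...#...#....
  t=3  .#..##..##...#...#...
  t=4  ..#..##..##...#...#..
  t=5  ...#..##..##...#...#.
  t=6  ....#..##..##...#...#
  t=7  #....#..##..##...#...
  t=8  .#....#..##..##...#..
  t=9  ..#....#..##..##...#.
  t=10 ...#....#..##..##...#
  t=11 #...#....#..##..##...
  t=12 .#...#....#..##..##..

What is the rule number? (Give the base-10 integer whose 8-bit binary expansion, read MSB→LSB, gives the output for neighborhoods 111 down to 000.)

80

  ###|.  b7=0 t=0,i=10
  ##.|#  b6=1 t=0,i=2
  #.#|.  b5=0 t=0,i=12
  #..|#  b4=1 t=0,i=3
  .##|.  b3=0 t=0,i=1
  .#.|.  b2=0 t=0,i=17
  ..#|.  b1=0 t=0,i=0
  ...|.  b0=0 t=1,i=9
  bits 01010000 = 80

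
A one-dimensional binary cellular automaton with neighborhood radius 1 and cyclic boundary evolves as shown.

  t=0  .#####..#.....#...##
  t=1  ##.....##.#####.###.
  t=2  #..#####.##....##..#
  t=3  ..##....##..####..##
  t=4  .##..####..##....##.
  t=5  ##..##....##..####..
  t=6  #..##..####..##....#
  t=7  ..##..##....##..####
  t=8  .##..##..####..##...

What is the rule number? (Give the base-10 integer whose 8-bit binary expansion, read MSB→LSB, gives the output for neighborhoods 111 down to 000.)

47

  [7] ### => .  t=0,i=2
  [6] ##. => .  t=0,i=5
  [5] #.# => #  t=0,i=0
  [4] #.. => .  t=0,i=6
  [3] .## => #  t=0,i=1
  [2] .#. => #  t=0,i=8
  [1] ..# => #  t=0,i=7
  [0] ... => #  t=0,i=10
  bits 00101111 = 47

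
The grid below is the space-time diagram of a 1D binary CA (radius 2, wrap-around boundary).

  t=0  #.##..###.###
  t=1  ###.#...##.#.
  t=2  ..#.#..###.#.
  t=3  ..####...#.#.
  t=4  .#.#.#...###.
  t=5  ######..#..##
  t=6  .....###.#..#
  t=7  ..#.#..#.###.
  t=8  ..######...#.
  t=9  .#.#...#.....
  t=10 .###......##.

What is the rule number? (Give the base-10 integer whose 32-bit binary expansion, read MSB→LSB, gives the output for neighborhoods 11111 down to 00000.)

980723305

  [31] ##### => .  t=5,i=0
  [30] ####. => .  t=0,i=12
  [29] ###.# => #  t=0,i=0
  [28] ###.. => #  t=3,i=5
  [27] ##.## => #  t=0,i=1
  [26] ##.#. => .  t=1,i=3
  [25] ##..# => #  t=0,i=4
  [24] ##... => .  t=3,i=6
  [23] #.### => .  t=0,i=10
  [22] #.##. => #  t=0,i=2
  [21] #.#.# => #  t=1,i=11
  [20] #.#.. => #  t=1,i=4
  [19] #..## => .  t=0,i=5
  [18] #..#. => #  t=4,i=0
  [17] #...# => .  t=1,i=6
  [16] #.... => .  t=6,i=1
  [15] .#### => #  t=0,i=11
  [14] .###. => .  t=0,i=7
  [13] .##.# => #  t=1,i=9
  [12] .##.. => .  t=0,i=3
  [11] .#.## => .  t=1,i=12
  [10] .#.#. => #  t=2,i=3
  [9] .#..# => #  t=2,i=5
  [8] .#... => .  t=1,i=5
  [7] ..### => .  t=0,i=6
  [6] ..##. => #  t=1,i=8
  [5] ..#.# => #  t=2,i=2
  [4] ..#.. => .  t=5,i=8
  [3] ...## => #  t=1,i=7
  [2] ...#. => .  t=2,i=1
  [1] ....# => .  t=6,i=3
  [0] ..... => #  t=6,i=2
  bits 00111010011101001010011001101001 = 980723305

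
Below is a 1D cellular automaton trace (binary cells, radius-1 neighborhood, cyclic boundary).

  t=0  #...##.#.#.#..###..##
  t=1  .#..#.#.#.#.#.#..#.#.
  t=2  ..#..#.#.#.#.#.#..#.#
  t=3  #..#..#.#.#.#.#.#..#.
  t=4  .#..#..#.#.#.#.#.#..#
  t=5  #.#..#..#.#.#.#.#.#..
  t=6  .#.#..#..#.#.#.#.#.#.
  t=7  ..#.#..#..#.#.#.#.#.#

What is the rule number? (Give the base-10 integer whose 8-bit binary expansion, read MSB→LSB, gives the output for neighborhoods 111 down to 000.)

  ###|.  b7=0 t=0,i=15
  ##.|.  b6=0 t=0,i=0
  #.#|#  b5=1 t=0,i=6
  #..|#  b4=1 t=0,i=1
  .##|#  b3=1 t=0,i=4
  .#.|.  b2=0 t=0,i=7
  ..#|.  b1=0 t=0,i=3
  ...|.  b0=0 t=0,i=2
  bits 00111000 = 56

56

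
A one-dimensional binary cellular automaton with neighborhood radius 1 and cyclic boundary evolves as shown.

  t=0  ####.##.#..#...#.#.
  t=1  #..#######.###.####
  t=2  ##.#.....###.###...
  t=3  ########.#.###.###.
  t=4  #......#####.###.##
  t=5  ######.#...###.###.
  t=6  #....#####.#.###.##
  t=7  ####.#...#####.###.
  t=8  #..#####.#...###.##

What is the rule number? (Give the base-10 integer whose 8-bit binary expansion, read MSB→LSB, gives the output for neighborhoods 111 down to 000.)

  [7] ### => .  t=0,i=1
  [6] ##. => #  t=0,i=3
  [5] #.# => #  t=0,i=4
  [4] #.. => #  t=0,i=9
  [3] .## => #  t=0,i=0
  [2] .#. => #  t=0,i=8
  [1] ..# => .  t=0,i=10
  [0] ... => #  t=0,i=13
  bits 01111101 = 125

125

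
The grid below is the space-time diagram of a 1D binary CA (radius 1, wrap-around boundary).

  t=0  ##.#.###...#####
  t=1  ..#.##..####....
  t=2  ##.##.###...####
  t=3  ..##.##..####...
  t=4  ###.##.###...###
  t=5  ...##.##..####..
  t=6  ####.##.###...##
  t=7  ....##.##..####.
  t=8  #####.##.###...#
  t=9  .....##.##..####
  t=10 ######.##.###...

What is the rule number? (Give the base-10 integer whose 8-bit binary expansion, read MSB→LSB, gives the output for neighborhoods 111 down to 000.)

59

  ###|.  b7=0 t=0,i=0
  ##.|.  b6=0 t=0,i=1
  #.#|#  b5=1 t=0,i=2
  #..|#  b4=1 t=0,i=8
  .##|#  b3=1 t=0,i=5
  .#.|.  b2=0 t=0,i=3
  ..#|#  b1=1 t=0,i=10
  ...|#  b0=1 t=0,i=9
  bits 00111011 = 59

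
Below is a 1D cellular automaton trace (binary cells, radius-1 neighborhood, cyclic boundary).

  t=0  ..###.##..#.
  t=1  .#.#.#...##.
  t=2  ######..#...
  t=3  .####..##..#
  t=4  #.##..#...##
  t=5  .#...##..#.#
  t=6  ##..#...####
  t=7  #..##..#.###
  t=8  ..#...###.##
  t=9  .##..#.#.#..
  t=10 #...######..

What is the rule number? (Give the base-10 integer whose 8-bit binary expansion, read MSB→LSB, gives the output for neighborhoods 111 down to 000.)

166

  ### -> #   bit 7 = 1  t=0,i=3
  ##. -> .   bit 6 = 0  t=0,i=4
  #.# -> #   bit 5 = 1  t=0,i=5
  #.. -> .   bit 4 = 0  t=0,i=8
  .## -> .   bit 3 = 0  t=0,i=2
  .#. -> #   bit 2 = 1  t=0,i=10
  ..# -> #   bit 1 = 1  t=0,i=1
  ... -> .   bit 0 = 0  t=0,i=0
  bits 10100110 = 166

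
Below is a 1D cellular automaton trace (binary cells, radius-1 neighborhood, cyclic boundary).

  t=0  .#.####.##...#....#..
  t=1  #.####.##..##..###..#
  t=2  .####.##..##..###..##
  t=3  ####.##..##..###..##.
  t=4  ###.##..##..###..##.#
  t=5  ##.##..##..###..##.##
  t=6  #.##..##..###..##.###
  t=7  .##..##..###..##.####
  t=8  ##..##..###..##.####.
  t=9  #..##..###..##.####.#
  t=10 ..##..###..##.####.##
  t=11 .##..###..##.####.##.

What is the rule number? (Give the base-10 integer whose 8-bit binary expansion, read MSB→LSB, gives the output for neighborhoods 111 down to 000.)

171

  [7] ### => #  t=0,i=4
  [6] ##. => .  t=0,i=6
  [5] #.# => #  t=0,i=2
  [4] #.. => .  t=0,i=10
  [3] .## => #  t=0,i=3
  [2] .#. => .  t=0,i=1
  [1] ..# => #  t=0,i=0
  [0] ... => #  t=0,i=11
  bits 10101011 = 171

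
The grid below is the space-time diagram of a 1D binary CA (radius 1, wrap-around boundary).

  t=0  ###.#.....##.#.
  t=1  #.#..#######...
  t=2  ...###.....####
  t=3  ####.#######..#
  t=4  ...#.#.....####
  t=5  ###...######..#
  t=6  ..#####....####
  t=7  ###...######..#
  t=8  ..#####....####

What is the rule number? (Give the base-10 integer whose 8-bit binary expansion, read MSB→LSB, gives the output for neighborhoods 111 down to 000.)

91

  ###|.  b7=0 t=0,i=1
  ##.|#  b6=1 t=0,i=2
  #.#|.  b5=0 t=0,i=3
  #..|#  b4=1 t=0,i=5
  .##|#  b3=1 t=0,i=0
  .#.|.  b2=0 t=0,i=4
  ..#|#  b1=1 t=0,i=9
  ...|#  b0=1 t=0,i=6
  bits 01011011 = 91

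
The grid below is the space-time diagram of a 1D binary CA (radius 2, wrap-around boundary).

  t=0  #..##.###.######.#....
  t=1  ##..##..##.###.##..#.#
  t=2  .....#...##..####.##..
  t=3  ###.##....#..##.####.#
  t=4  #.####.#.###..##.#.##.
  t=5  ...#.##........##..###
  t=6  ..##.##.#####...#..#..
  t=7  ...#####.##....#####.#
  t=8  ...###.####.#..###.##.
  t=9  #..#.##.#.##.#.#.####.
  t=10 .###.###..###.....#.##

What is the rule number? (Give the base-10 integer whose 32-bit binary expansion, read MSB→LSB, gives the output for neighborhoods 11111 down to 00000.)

  [31] ##### => #  t=0,i=12
  [30] ####. => .  t=0,i=14
  [29] ###.# => #  t=0,i=8
  [28] ###.. => .  t=1,i=1
  [27] ##.## => #  t=0,i=5
  [26] ##.#. => #  t=0,i=16
  [25] ##..# => .  t=1,i=2
  [24] ##... => .  t=2,i=20
  [23] #.### => .  t=0,i=6
  [22] #.##. => #  t=1,i=15
  [21] #.#.# => .  t=4,i=0
  [20] #.#.. => .  t=0,i=17
  [19] #..## => .  t=0,i=2
  [18] #..#. => #  t=1,i=18
  [17] #...# => .  t=2,i=7
  [16] #.... => #  t=0,i=19
  [15] .#### => #  t=0,i=11
  [14] .###. => .  t=0,i=7
  [13] .##.# => #  t=0,i=4
  [12] .##.. => #  t=1,i=5
  [11] .#.## => .  t=1,i=20
  [10] .#.#. => .  t=9,i=14
  [9] .#..# => #  t=0,i=1
  [8] .#... => .  t=0,i=18
  [7] ..### => #  t=2,i=13
  [6] ..##. => .  t=0,i=3
  [5] ..#.# => #  t=1,i=19
  [4] ..#.. => #  t=0,i=0
  [3] ...## => .  t=2,i=8
  [2] ...#. => #  t=0,i=21
  [1] ....# => .  t=0,i=20
  [0] ..... => #  t=2,i=0
  bits 10101100010001011011001010110101 = 2890248885

2890248885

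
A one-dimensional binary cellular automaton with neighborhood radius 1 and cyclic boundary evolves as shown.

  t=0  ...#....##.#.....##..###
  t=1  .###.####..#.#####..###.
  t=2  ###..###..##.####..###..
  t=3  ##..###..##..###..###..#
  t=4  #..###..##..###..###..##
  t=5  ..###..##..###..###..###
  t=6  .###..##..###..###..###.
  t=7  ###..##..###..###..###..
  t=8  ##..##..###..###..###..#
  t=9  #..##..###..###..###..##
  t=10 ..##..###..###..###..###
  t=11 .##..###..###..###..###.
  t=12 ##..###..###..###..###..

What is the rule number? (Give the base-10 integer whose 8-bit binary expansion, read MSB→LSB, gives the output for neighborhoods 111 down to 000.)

  nb ###: next=#  (t=0,i=22, bit7=1)
  nb ##.: next=.  (t=0,i=9, bit6=0)
  nb #.#: next=.  (t=0,i=10, bit5=0)
  nb #..: next=.  (t=0,i=0, bit4=0)
  nb .##: next=#  (t=0,i=8, bit3=1)
  nb .#.: next=#  (t=0,i=3, bit2=1)
  nb ..#: next=#  (t=0,i=2, bit1=1)
  nb ...: next=#  (t=0,i=1, bit0=1)
  bits 10001111 = 143

143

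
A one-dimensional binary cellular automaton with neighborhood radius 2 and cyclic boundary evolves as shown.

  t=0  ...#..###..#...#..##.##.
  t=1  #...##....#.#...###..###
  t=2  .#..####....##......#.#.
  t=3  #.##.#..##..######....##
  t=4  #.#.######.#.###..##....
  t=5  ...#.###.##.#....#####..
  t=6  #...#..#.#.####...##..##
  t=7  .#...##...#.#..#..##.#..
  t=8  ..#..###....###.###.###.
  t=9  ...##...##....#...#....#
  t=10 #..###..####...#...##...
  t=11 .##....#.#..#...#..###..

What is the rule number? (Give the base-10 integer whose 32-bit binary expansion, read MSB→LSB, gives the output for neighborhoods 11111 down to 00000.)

2774375233

  [31] ##### => #  t=3,i=14
  [30] ####. => .  t=1,i=23
  [29] ###.# => #  t=3,i=0
  [28] ###.. => .  t=0,i=8
  [27] ##.## => .  t=0,i=20
  [26] ##.#. => #  t=3,i=4
  [25] ##..# => .  t=0,i=9
  [24] ##... => #  t=0,i=23
  [23] #.### => .  t=4,i=4
  [22] #.##. => #  t=0,i=21
  [21] #.#.# => .  t=4,i=2
  [20] #.#.. => #  t=1,i=12
  [19] #..## => #  t=0,i=5
  [18] #..#. => #  t=0,i=10
  [17] #...# => .  t=0,i=13
  [16] #.... => #  t=0,i=0
  [15] .#### => #  t=1,i=22
  [14] .###. => .  t=0,i=7
  [13] .##.# => .  t=0,i=19
  [12] .##.. => #  t=0,i=22
  [11] .#.## => #  t=4,i=3
  [10] .#.#. => .  t=1,i=11
  [9] .#..# => #  t=0,i=4
  [8] .#... => #  t=0,i=12
  [7] ..### => .  t=0,i=6
  [6] ..##. => #  t=0,i=18
  [5] ..#.# => .  t=1,i=10
  [4] ..#.. => .  t=0,i=3
  [3] ...## => .  t=1,i=3
  [2] ...#. => .  t=0,i=2
  [1] ....# => .  t=0,i=1
  [0] ..... => #  t=2,i=16
  bits 10100101010111011001101101000001 = 2774375233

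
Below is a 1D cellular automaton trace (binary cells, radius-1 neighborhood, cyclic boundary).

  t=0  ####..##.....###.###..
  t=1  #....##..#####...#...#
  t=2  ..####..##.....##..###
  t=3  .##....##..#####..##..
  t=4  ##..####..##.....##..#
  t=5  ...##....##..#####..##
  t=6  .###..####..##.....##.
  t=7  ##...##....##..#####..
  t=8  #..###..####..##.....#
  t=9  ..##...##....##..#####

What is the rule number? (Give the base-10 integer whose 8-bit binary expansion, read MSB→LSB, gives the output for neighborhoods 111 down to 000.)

  ### -> .   bit 7 = 0  t=0,i=1
  ##. -> .   bit 6 = 0  t=0,i=3
  #.# -> .   bit 5 = 0  t=0,i=16
  #.. -> .   bit 4 = 0  t=0,i=4
  .## -> #   bit 3 = 1  t=0,i=0
  .#. -> .   bit 2 = 0  t=1,i=17
  ..# -> #   bit 1 = 1  t=0,i=5
  ... -> #   bit 0 = 1  t=0,i=9
  bits 00001011 = 11

11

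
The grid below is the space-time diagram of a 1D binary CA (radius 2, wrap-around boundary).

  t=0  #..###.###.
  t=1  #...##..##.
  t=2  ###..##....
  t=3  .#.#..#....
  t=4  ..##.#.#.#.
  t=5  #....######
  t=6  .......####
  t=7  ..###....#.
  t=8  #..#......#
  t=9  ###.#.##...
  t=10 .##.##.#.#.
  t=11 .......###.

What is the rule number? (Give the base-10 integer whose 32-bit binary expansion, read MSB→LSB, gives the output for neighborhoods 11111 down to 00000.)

  [31] ##### => #  t=5,i=7
  [30] ####. => #  t=5,i=10
  [29] ###.# => #  t=0,i=5
  [28] ###.. => .  t=2,i=2
  [27] ##.## => .  t=0,i=6
  [26] ##.#. => .  t=0,i=10
  [25] ##..# => #  t=1,i=6
  [24] ##... => .  t=2,i=7
  [23] #.### => .  t=0,i=7
  [22] #.##. => .  t=9,i=6
  [21] #.#.# => #  t=4,i=5
  [20] #.#.. => #  t=0,i=0
  [19] #..## => .  t=0,i=2
  [18] #..#. => #  t=3,i=5
  [17] #...# => #  t=1,i=2
  [16] #.... => .  t=2,i=8
  [15] .#### => .  t=5,i=6
  [14] .###. => #  t=0,i=4
  [13] .##.# => .  t=1,i=9
  [12] .##.. => #  t=1,i=5
  [11] .#.## => #  t=9,i=5
  [10] .#.#. => #  t=3,i=2
  [9] .#..# => .  t=0,i=1
  [8] .#... => #  t=1,i=1
  [7] ..### => .  t=0,i=3
  [6] ..##. => .  t=1,i=4
  [5] ..#.# => .  t=3,i=1
  [4] ..#.. => .  t=3,i=6
  [3] ...## => .  t=1,i=3
  [2] ...#. => .  t=3,i=0
  [1] ....# => .  t=2,i=9
  [0] ..... => #  t=3,i=9
  bits 11100010001101100101110100000001 = 3795213569

3795213569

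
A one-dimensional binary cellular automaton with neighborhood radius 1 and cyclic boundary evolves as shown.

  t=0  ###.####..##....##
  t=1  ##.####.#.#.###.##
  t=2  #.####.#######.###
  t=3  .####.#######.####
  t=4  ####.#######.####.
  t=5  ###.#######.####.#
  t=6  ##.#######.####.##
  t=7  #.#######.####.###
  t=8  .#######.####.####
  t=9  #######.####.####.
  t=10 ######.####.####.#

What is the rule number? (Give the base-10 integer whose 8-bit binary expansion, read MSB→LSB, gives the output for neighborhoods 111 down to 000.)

189

  nb ###: next=#  (t=0,i=0, bit7=1)
  nb ##.: next=.  (t=0,i=2, bit6=0)
  nb #.#: next=#  (t=0,i=3, bit5=1)
  nb #..: next=#  (t=0,i=8, bit4=1)
  nb .##: next=#  (t=0,i=4, bit3=1)
  nb .#.: next=#  (t=1,i=8, bit2=1)
  nb ..#: next=.  (t=0,i=9, bit1=0)
  nb ...: next=#  (t=0,i=13, bit0=1)
  bits 10111101 = 189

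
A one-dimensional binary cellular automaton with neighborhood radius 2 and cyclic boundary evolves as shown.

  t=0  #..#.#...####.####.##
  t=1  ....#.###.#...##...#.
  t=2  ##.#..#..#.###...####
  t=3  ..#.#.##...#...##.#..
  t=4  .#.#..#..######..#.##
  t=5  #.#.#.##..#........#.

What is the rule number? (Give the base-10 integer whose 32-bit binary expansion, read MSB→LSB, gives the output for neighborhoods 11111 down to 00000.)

79922973

  ##### -> .   bit 31 = 0  t=2,i=19
  ####. -> .   bit 30 = 0  t=0,i=11
  ###.# -> .   bit 29 = 0  t=0,i=12
  ###.. -> .   bit 28 = 0  t=0,i=0
  ##.## -> .   bit 27 = 0  t=0,i=13
  ##.#. -> #   bit 26 = 1  t=1,i=9
  ##..# -> .   bit 25 = 0  t=0,i=1
  ##... -> .   bit 24 = 0  t=1,i=16
  #.### -> #   bit 23 = 1  t=0,i=14
  #.##. -> #   bit 22 = 1  t=3,i=6
  #.#.# -> .   bit 21 = 0  t=3,i=4
  #.#.. -> .   bit 20 = 0  t=0,i=5
  #..## -> .   bit 19 = 0  t=4,i=8
  #..#. -> .   bit 18 = 0  t=0,i=2
  #...# -> #   bit 17 = 1  t=0,i=7
  #.... -> #   bit 16 = 1  t=1,i=0
  .#### -> #   bit 15 = 1  t=0,i=10
  .###. -> .   bit 14 = 0  t=0,i=20
  .##.# -> .   bit 13 = 0  t=3,i=16
  .##.. -> .   bit 12 = 0  t=1,i=15
  .#.## -> .   bit 11 = 0  t=1,i=5
  .#.#. -> #   bit 10 = 1  t=0,i=4
  .#..# -> #   bit 9 = 1  t=2,i=4
  .#... -> #   bit 8 = 1  t=0,i=6
  ..### -> .   bit 7 = 0  t=0,i=9
  ..##. -> .   bit 6 = 0  t=1,i=14
  ..#.# -> .   bit 5 = 0  t=0,i=3
  ..#.. -> #   bit 4 = 1  t=1,i=19
  ...## -> #   bit 3 = 1  t=0,i=8
  ...#. -> #   bit 2 = 1  t=1,i=3
  ....# -> .   bit 1 = 0  t=1,i=2
  ..... -> #   bit 0 = 1  t=1,i=1
  bits 00000100110000111000011100011101 = 79922973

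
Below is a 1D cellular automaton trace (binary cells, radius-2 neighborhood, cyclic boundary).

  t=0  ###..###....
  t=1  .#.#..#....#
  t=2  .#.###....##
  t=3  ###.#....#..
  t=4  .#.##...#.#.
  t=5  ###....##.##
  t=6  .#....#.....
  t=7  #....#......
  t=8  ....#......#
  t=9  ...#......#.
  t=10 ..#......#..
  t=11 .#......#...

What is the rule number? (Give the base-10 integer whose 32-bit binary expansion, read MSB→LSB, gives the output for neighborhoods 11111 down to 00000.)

1177831980

  ##### -> .   bit 31 = 0  t=5,i=0
  ####. -> #   bit 30 = 1  t=5,i=1
  ###.# -> .   bit 29 = 0  t=3,i=2
  ###.. -> .   bit 28 = 0  t=0,i=2
  ##.## -> .   bit 27 = 0  t=5,i=9
  ##.#. -> #   bit 26 = 1  t=2,i=0
  ##..# -> #   bit 25 = 1  t=0,i=3
  ##... -> .   bit 24 = 0  t=0,i=8
  #.### -> .   bit 23 = 0  t=2,i=3
  #.##. -> .   bit 22 = 0  t=4,i=3
  #.#.# -> #   bit 21 = 1  t=1,i=1
  #.#.. -> #   bit 20 = 1  t=1,i=3
  #..## -> .   bit 19 = 0  t=0,i=4
  #..#. -> #   bit 18 = 1  t=1,i=5
  #...# -> .   bit 17 = 0  t=4,i=6
  #.... -> .   bit 16 = 0  t=0,i=9
  .#### -> .   bit 15 = 0  t=5,i=11
  .###. -> #   bit 14 = 1  t=0,i=1
  .##.# -> .   bit 13 = 0  t=2,i=11
  .##.. -> .   bit 12 = 0  t=4,i=4
  .#.## -> #   bit 11 = 1  t=2,i=2
  .#.#. -> .   bit 10 = 0  t=1,i=0
  .#..# -> #   bit 9 = 1  t=1,i=4
  .#... -> .   bit 8 = 0  t=1,i=7
  ..### -> .   bit 7 = 0  t=0,i=0
  ..##. -> .   bit 6 = 0  t=2,i=10
  ..#.# -> #   bit 5 = 1  t=1,i=11
  ..#.. -> .   bit 4 = 0  t=1,i=6
  ...## -> #   bit 3 = 1  t=0,i=11
  ...#. -> #   bit 2 = 1  t=1,i=10
  ....# -> .   bit 1 = 0  t=0,i=10
  ..... -> .   bit 0 = 0  t=6,i=9
  bits 01000110001101000100101000101100 = 1177831980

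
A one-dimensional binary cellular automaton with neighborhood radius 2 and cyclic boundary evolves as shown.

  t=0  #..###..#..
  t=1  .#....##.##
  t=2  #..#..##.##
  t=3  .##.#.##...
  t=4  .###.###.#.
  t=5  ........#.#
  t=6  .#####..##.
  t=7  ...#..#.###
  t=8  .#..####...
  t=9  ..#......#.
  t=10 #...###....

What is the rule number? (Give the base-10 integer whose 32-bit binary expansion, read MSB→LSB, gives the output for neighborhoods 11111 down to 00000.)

  #####|#  b31=1 t=6,i=3
  ####.|.  b30=0 t=6,i=4
  ###.#|.  b29=0 t=4,i=3
  ###..|.  b28=0 t=0,i=5
  ##.##|.  b27=0 t=1,i=8
  ##.#.|#  b26=1 t=1,i=0
  ##..#|#  b25=1 t=0,i=6
  ##...|.  b24=0 t=3,i=8
  #.###|.  b23=0 t=2,i=9
  #.##.|#  b22=1 t=1,i=9
  #.#.#|.  b21=0 t=3,i=4
  #.#..|.  b20=0 t=1,i=1
  #..##|.  b19=0 t=0,i=2
  #..#.|#  b18=1 t=0,i=7
  #...#|#  b17=1 t=7,i=1
  #....|#  b16=1 t=1,i=3
  .####|.  b15=0 t=6,i=2
  .###.|.  b14=0 t=0,i=4
  .##.#|#  b13=1 t=1,i=7
  .##..|#  b12=1 t=3,i=7
  .#.##|#  b11=1 t=3,i=5
  .#.#.|#  b10=1 t=5,i=9
  .#..#|#  b9=1 t=0,i=1
  .#...|.  b8=0 t=1,i=2
  ..###|.  b7=0 t=0,i=3
  ..##.|#  b6=1 t=1,i=6
  ..#.#|#  b5=1 t=5,i=8
  ..#..|.  b4=0 t=0,i=0
  ...##|.  b3=0 t=1,i=5
  ...#.|.  b2=0 t=5,i=7
  ....#|.  b1=0 t=1,i=4
  .....|#  b0=1 t=5,i=2
  bits 10000110010001110011111001100001 = 2252815969

2252815969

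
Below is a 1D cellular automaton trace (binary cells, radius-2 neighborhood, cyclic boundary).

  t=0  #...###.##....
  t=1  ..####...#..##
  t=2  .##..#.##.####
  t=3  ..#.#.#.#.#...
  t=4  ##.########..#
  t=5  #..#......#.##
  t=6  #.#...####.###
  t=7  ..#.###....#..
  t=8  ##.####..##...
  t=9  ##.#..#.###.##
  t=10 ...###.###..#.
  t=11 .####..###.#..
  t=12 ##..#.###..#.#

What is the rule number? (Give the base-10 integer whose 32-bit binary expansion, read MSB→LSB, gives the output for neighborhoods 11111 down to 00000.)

280919759

  ##### -> .   bit 31 = 0  t=4,i=5
  ####. -> .   bit 30 = 0  t=1,i=4
  ###.# -> .   bit 29 = 0  t=0,i=6
  ###.. -> #   bit 28 = 1  t=1,i=5
  ##.## -> .   bit 27 = 0  t=0,i=7
  ##.#. -> .   bit 26 = 0  t=6,i=1
  ##..# -> .   bit 25 = 0  t=1,i=0
  ##... -> .   bit 24 = 0  t=0,i=10
  #.### -> #   bit 23 = 1  t=2,i=10
  #.##. -> .   bit 22 = 0  t=0,i=8
  #.#.# -> #   bit 21 = 1  t=3,i=4
  #.#.. -> #   bit 20 = 1  t=3,i=10
  #..## -> #   bit 19 = 1  t=1,i=1
  #..#. -> #   bit 18 = 1  t=2,i=4
  #...# -> #   bit 17 = 1  t=0,i=2
  #.... -> .   bit 16 = 0  t=0,i=11
  .#### -> .   bit 15 = 0  t=1,i=3
  .###. -> #   bit 14 = 1  t=0,i=5
  .##.# -> #   bit 13 = 1  t=2,i=8
  .##.. -> #   bit 12 = 1  t=0,i=9
  .#.## -> #   bit 11 = 1  t=2,i=6
  .#.#. -> #   bit 10 = 1  t=3,i=3
  .#..# -> #   bit 9 = 1  t=1,i=10
  .#... -> .   bit 8 = 0  t=0,i=1
  ..### -> #   bit 7 = 1  t=0,i=4
  ..##. -> #   bit 6 = 1  t=1,i=12
  ..#.# -> .   bit 5 = 0  t=2,i=5
  ..#.. -> .   bit 4 = 0  t=0,i=0
  ...## -> #   bit 3 = 1  t=0,i=3
  ...#. -> #   bit 2 = 1  t=0,i=13
  ....# -> #   bit 1 = 1  t=0,i=12
  ..... -> #   bit 0 = 1  t=3,i=13
  bits 00010000101111100111111011001111 = 280919759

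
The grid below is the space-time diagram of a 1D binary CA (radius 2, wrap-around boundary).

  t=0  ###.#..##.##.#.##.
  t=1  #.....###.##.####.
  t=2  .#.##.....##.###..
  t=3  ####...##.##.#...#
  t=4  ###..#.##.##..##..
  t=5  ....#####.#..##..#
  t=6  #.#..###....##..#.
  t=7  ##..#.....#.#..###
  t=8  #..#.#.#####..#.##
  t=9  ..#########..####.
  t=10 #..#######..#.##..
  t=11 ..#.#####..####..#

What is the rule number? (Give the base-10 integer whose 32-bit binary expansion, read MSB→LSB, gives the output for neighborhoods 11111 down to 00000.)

3236867431

  #####|#  b31=1 t=3,i=1
  ####.|#  b30=1 t=1,i=15
  ###.#|.  b29=0 t=0,i=2
  ###..|.  b28=0 t=2,i=15
  ##.##|.  b27=0 t=0,i=9
  ##.#.|.  b26=0 t=0,i=3
  ##..#|.  b25=0 t=4,i=3
  ##...|.  b24=0 t=2,i=5
  #.###|#  b23=1 t=0,i=0
  #.##.|#  b22=1 t=0,i=10
  #.#.#|#  b21=1 t=0,i=13
  #.#..|.  b20=0 t=0,i=4
  #..##|#  b19=1 t=0,i=6
  #..#.|#  b18=1 t=4,i=4
  #...#|#  b17=1 t=2,i=17
  #....|.  b16=0 t=1,i=2
  .####|#  b15=1 t=1,i=14
  .###.|.  b14=0 t=0,i=1
  .##.#|#  b13=1 t=0,i=8
  .##..|.  b12=0 t=2,i=4
  .#.##|#  b11=1 t=0,i=14
  .#.#.|#  b10=1 t=6,i=1
  .#..#|.  b9=0 t=0,i=5
  .#...|#  b8=1 t=1,i=1
  ..###|.  b7=0 t=1,i=6
  ..##.|#  b6=1 t=0,i=7
  ..#.#|#  b5=1 t=2,i=1
  ..#..|.  b4=0 t=5,i=17
  ...##|.  b3=0 t=1,i=5
  ...#.|#  b2=1 t=2,i=0
  ....#|#  b1=1 t=1,i=4
  .....|#  b0=1 t=1,i=3
  bits 11000000111011101010110101100111 = 3236867431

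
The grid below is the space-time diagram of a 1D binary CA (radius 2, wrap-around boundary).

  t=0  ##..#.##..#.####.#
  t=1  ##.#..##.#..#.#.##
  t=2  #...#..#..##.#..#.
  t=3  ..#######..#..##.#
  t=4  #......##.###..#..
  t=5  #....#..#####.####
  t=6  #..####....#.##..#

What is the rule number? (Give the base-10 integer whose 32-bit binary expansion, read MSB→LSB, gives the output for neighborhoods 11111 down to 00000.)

1489401366

  ##### -> .   bit 31 = 0  t=3,i=4
  ####. -> #   bit 30 = 1  t=0,i=14
  ###.# -> .   bit 29 = 0  t=0,i=15
  ###.. -> #   bit 28 = 1  t=0,i=1
  ##.## -> #   bit 27 = 1  t=0,i=16
  ##.#. -> .   bit 26 = 0  t=1,i=2
  ##..# -> .   bit 25 = 0  t=0,i=2
  ##... -> .   bit 24 = 0  t=5,i=1
  #.### -> #   bit 23 = 1  t=0,i=12
  #.##. -> #   bit 22 = 1  t=0,i=6
  #.#.# -> .   bit 21 = 0  t=1,i=14
  #.#.. -> .   bit 20 = 0  t=1,i=3
  #..## -> .   bit 19 = 0  t=1,i=5
  #..#. -> #   bit 18 = 1  t=0,i=3
  #...# -> #   bit 17 = 1  t=2,i=2
  #.... -> .   bit 16 = 0  t=4,i=2
  .#### -> .   bit 15 = 0  t=0,i=13
  .###. -> #   bit 14 = 1  t=0,i=0
  .##.# -> #   bit 13 = 1  t=1,i=7
  .##.. -> #   bit 12 = 1  t=0,i=7
  .#.## -> .   bit 11 = 0  t=0,i=5
  .#.#. -> #   bit 10 = 1  t=1,i=13
  .#..# -> #   bit 9 = 1  t=1,i=4
  .#... -> .   bit 8 = 0  t=2,i=1
  ..### -> .   bit 7 = 0  t=3,i=2
  ..##. -> .   bit 6 = 0  t=1,i=6
  ..#.# -> .   bit 5 = 0  t=0,i=4
  ..#.. -> #   bit 4 = 1  t=2,i=4
  ...## -> .   bit 3 = 0  t=4,i=6
  ...#. -> #   bit 2 = 1  t=2,i=3
  ....# -> #   bit 1 = 1  t=4,i=5
  ..... -> .   bit 0 = 0  t=4,i=3
  bits 01011000110001100111011000010110 = 1489401366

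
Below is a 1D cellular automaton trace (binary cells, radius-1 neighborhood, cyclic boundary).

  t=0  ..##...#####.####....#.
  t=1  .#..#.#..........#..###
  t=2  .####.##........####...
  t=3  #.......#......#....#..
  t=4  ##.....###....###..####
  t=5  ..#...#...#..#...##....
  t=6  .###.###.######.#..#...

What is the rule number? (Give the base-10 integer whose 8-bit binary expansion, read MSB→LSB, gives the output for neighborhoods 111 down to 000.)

22

  ###|.  b7=0 t=0,i=8
  ##.|.  b6=0 t=0,i=3
  #.#|.  b5=0 t=0,i=12
  #..|#  b4=1 t=0,i=4
  .##|.  b3=0 t=0,i=2
  .#.|#  b2=1 t=0,i=21
  ..#|#  b1=1 t=0,i=1
  ...|.  b0=0 t=0,i=0
  bits 00010110 = 22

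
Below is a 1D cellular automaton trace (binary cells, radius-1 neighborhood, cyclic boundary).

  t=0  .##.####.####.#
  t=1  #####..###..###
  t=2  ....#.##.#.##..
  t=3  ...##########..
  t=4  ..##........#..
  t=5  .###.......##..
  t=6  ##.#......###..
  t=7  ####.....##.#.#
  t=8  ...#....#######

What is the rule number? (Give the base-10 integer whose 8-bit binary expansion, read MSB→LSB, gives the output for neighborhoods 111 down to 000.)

  ###|.  b7=0 t=0,i=5
  ##.|#  b6=1 t=0,i=2
  #.#|#  b5=1 t=0,i=0
  #..|.  b4=0 t=1,i=5
  .##|#  b3=1 t=0,i=1
  .#.|#  b2=1 t=0,i=14
  ..#|#  b1=1 t=1,i=6
  ...|.  b0=0 t=2,i=0
  bits 01101110 = 110

110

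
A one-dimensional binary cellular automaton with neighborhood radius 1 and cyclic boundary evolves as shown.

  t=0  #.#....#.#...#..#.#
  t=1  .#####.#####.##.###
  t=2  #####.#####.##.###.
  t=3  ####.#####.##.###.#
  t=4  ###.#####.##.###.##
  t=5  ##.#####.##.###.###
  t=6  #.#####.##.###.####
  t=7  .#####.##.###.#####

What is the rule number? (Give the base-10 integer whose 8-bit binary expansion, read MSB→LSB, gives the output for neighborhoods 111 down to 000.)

189

  ### -> #   bit 7 = 1  t=1,i=2
  ##. -> .   bit 6 = 0  t=0,i=0
  #.# -> #   bit 5 = 1  t=0,i=1
  #.. -> #   bit 4 = 1  t=0,i=3
  .## -> #   bit 3 = 1  t=0,i=18
  .#. -> #   bit 2 = 1  t=0,i=2
  ..# -> .   bit 1 = 0  t=0,i=6
  ... -> #   bit 0 = 1  t=0,i=4
  bits 10111101 = 189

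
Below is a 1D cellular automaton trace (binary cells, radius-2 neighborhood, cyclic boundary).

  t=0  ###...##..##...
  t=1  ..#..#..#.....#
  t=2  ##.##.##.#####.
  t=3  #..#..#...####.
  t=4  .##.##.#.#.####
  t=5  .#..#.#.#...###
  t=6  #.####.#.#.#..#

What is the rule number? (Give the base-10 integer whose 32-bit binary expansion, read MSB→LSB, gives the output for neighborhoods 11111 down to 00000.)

  nb #####: next=#  (t=2,i=11, bit31=1)
  nb ####.: next=#  (t=2,i=12, bit30=1)
  nb ###.#: next=#  (t=2,i=13, bit29=1)
  nb ###..: next=#  (t=0,i=2, bit28=1)
  nb ##.##: next=.  (t=2,i=2, bit27=0)
  nb ##.#.: next=#  (t=3,i=14, bit26=1)
  nb ##..#: next=#  (t=0,i=8, bit25=1)
  nb ##...: next=.  (t=0,i=3, bit24=0)
  nb #.###: next=.  (t=2,i=9, bit23=0)
  nb #.##.: next=#  (t=2,i=0, bit22=1)
  nb #.#.#: next=.  (t=4,i=7, bit21=0)
  nb #.#..: next=.  (t=3,i=0, bit20=0)
  nb #..##: next=.  (t=0,i=9, bit19=0)
  nb #..#.: next=#  (t=1,i=1, bit18=1)
  nb #...#: next=.  (t=0,i=4, bit17=0)
  nb #....: next=#  (t=1,i=10, bit16=1)
  nb .####: next=#  (t=2,i=10, bit15=1)
  nb .###.: next=.  (t=0,i=1, bit14=0)
  nb .##.#: next=.  (t=2,i=1, bit13=0)
  nb .##..: next=.  (t=0,i=7, bit12=0)
  nb .#.##: next=.  (t=4,i=10, bit11=0)
  nb .#.#.: next=#  (t=4,i=8, bit10=1)
  nb .#..#: next=#  (t=1,i=0, bit9=1)
  nb .#...: next=#  (t=1,i=9, bit8=1)
  nb ..###: next=.  (t=0,i=0, bit7=0)
  nb ..##.: next=.  (t=0,i=6, bit6=0)
  nb ..#.#: next=#  (t=5,i=4, bit5=1)
  nb ..#..: next=.  (t=1,i=2, bit4=0)
  nb ...##: next=#  (t=0,i=5, bit3=1)
  nb ...#.: next=#  (t=1,i=13, bit2=1)
  nb ....#: next=#  (t=1,i=12, bit1=1)
  nb .....: next=#  (t=1,i=11, bit0=1)
  bits 11110110010001011000011100101111 = 4131751727

4131751727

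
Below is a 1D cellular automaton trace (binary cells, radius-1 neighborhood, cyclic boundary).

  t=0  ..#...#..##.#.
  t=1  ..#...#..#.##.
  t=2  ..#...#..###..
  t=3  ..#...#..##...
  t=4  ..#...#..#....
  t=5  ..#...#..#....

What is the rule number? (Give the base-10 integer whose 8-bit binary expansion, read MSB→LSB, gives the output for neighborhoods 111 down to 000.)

172

  nb ###: next=#  (t=2,i=10, bit7=1)
  nb ##.: next=.  (t=0,i=10, bit6=0)
  nb #.#: next=#  (t=0,i=11, bit5=1)
  nb #..: next=.  (t=0,i=3, bit4=0)
  nb .##: next=#  (t=0,i=9, bit3=1)
  nb .#.: next=#  (t=0,i=2, bit2=1)
  nb ..#: next=.  (t=0,i=1, bit1=0)
  nb ...: next=.  (t=0,i=0, bit0=0)
  bits 10101100 = 172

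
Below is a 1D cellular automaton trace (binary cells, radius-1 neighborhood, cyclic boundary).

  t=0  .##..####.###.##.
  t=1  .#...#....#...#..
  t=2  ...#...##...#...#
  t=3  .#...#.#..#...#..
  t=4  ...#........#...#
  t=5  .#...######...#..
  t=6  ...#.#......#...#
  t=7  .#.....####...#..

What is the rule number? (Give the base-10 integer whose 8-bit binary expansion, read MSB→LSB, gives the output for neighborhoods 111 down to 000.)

9

  ### -> .   bit 7 = 0  t=0,i=6
  ##. -> .   bit 6 = 0  t=0,i=2
  #.# -> .   bit 5 = 0  t=0,i=9
  #.. -> .   bit 4 = 0  t=0,i=3
  .## -> #   bit 3 = 1  t=0,i=1
  .#. -> .   bit 2 = 0  t=1,i=1
  ..# -> .   bit 1 = 0  t=0,i=0
  ... -> #   bit 0 = 1  t=1,i=3
  bits 00001001 = 9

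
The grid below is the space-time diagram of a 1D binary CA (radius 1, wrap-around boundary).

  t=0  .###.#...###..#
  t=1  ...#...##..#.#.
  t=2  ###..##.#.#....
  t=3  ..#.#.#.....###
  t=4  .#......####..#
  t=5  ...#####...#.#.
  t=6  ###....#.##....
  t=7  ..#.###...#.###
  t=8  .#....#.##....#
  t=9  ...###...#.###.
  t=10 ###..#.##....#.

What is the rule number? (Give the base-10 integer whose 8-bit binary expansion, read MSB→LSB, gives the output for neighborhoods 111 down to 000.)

  [7] ### => .  t=0,i=2
  [6] ##. => #  t=0,i=3
  [5] #.# => .  t=0,i=0
  [4] #.. => .  t=0,i=6
  [3] .## => .  t=0,i=1
  [2] .#. => .  t=0,i=5
  [1] ..# => #  t=0,i=8
  [0] ... => #  t=0,i=7
  bits 01000011 = 67

67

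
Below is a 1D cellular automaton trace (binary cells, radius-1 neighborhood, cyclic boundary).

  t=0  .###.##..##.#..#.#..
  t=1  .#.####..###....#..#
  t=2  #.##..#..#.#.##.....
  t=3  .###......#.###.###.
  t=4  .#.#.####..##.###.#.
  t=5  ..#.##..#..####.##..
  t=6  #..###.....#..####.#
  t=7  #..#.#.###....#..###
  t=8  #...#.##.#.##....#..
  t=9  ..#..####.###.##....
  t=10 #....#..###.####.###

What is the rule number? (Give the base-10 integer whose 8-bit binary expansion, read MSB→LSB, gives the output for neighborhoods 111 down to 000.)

  nb ###: next=.  (t=0,i=2, bit7=0)
  nb ##.: next=#  (t=0,i=3, bit6=1)
  nb #.#: next=#  (t=0,i=4, bit5=1)
  nb #..: next=.  (t=0,i=7, bit4=0)
  nb .##: next=#  (t=0,i=1, bit3=1)
  nb .#.: next=.  (t=0,i=12, bit2=0)
  nb ..#: next=.  (t=0,i=0, bit1=0)
  nb ...: next=#  (t=0,i=19, bit0=1)
  bits 01101001 = 105

105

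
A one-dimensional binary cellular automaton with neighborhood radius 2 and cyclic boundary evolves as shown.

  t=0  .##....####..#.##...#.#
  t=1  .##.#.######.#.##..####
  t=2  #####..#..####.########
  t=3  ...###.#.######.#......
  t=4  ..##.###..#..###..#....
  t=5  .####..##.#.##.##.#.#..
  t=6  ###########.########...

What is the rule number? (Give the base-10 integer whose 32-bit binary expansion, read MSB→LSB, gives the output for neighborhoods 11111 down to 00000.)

2120856828

  [31] ##### => .  t=1,i=8
  [30] ####. => #  t=0,i=9
  [29] ###.# => #  t=1,i=11
  [28] ###.. => #  t=0,i=10
  [27] ##.## => #  t=1,i=0
  [26] ##.#. => #  t=1,i=3
  [25] ##..# => #  t=0,i=11
  [24] ##... => .  t=0,i=3
  [23] #.### => .  t=1,i=6
  [22] #.##. => #  t=0,i=1
  [21] #.#.# => #  t=0,i=22
  [20] #.#.. => .  t=3,i=16
  [19] #..## => #  t=1,i=18
  [18] #..#. => .  t=0,i=12
  [17] #...# => .  t=0,i=18
  [16] #.... => #  t=0,i=4
  [15] .#### => #  t=0,i=8
  [14] .###. => .  t=3,i=4
  [13] .##.# => #  t=1,i=2
  [12] .##.. => #  t=0,i=2
  [11] .#.## => .  t=0,i=0
  [10] .#.#. => #  t=0,i=21
  [9] .#..# => .  t=2,i=8
  [8] .#... => .  t=3,i=17
  [7] ..### => #  t=0,i=7
  [6] ..##. => #  t=4,i=2
  [5] ..#.# => #  t=0,i=13
  [4] ..#.. => #  t=2,i=7
  [3] ...## => #  t=0,i=6
  [2] ...#. => #  t=0,i=19
  [1] ....# => .  t=0,i=5
  [0] ..... => .  t=3,i=0
  bits 01111110011010011011010011111100 = 2120856828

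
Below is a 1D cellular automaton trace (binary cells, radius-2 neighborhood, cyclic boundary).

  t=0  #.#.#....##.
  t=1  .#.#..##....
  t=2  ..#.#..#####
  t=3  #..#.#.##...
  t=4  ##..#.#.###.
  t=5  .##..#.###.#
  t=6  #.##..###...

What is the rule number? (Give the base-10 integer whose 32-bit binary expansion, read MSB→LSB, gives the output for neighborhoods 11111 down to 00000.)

193191571

  [31] ##### => .  t=2,i=9
  [30] ####. => .  t=2,i=10
  [29] ###.# => .  t=4,i=10
  [28] ###.. => .  t=2,i=11
  [27] ##.## => #  t=4,i=11
  [26] ##.#. => .  t=0,i=11
  [25] ##..# => #  t=2,i=0
  [24] ##... => #  t=1,i=8
  [23] #.### => #  t=4,i=8
  [22] #.##. => .  t=3,i=7
  [21] #.#.# => .  t=0,i=0
  [20] #.#.. => .  t=0,i=4
  [19] #..## => .  t=1,i=5
  [18] #..#. => .  t=2,i=1
  [17] #...# => #  t=3,i=10
  [16] #.... => #  t=0,i=6
  [15] .#### => #  t=2,i=8
  [14] .###. => #  t=4,i=9
  [13] .##.# => .  t=0,i=10
  [12] .##.. => #  t=1,i=7
  [11] .#.## => #  t=3,i=6
  [10] .#.#. => #  t=0,i=1
  [9] .#..# => #  t=1,i=4
  [8] .#... => .  t=0,i=5
  [7] ..### => #  t=2,i=7
  [6] ..##. => .  t=0,i=9
  [5] ..#.# => .  t=1,i=1
  [4] ..#.. => #  t=3,i=0
  [3] ...## => .  t=0,i=8
  [2] ...#. => .  t=1,i=0
  [1] ....# => #  t=0,i=7
  [0] ..... => #  t=1,i=10
  bits 00001011100000111101111010010011 = 193191571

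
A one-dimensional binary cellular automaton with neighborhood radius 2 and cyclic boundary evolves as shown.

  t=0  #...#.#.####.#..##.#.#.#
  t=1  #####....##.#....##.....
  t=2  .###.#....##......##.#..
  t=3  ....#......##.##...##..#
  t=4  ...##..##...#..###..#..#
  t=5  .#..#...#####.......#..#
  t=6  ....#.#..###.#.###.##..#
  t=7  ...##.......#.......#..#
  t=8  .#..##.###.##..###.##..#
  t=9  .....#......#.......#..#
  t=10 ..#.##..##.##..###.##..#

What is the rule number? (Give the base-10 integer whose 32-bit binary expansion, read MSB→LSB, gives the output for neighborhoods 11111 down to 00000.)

3305287733

  ##### -> #   bit 31 = 1  t=1,i=2
  ####. -> #   bit 30 = 1  t=0,i=10
  ###.# -> .   bit 29 = 0  t=0,i=11
  ###.. -> .   bit 28 = 0  t=1,i=4
  ##.## -> .   bit 27 = 0  t=3,i=13
  ##.#. -> #   bit 26 = 1  t=0,i=12
  ##..# -> .   bit 25 = 0  t=3,i=21
  ##... -> #   bit 24 = 1  t=0,i=1
  #.### -> .   bit 23 = 0  t=0,i=8
  #.##. -> .   bit 22 = 0  t=0,i=23
  #.#.# -> .   bit 21 = 0  t=0,i=6
  #.#.. -> .   bit 20 = 0  t=0,i=13
  #..## -> .   bit 19 = 0  t=0,i=15
  #..#. -> .   bit 18 = 0  t=3,i=22
  #...# -> #   bit 17 = 1  t=0,i=2
  #.... -> .   bit 16 = 0  t=1,i=6
  .#### -> #   bit 15 = 1  t=0,i=9
  .###. -> .   bit 14 = 0  t=2,i=2
  .##.# -> #   bit 13 = 1  t=0,i=17
  .##.. -> #   bit 12 = 1  t=0,i=0
  .#.## -> .   bit 11 = 0  t=0,i=7
  .#.#. -> .   bit 10 = 0  t=0,i=5
  .#..# -> .   bit 9 = 0  t=0,i=14
  .#... -> .   bit 8 = 0  t=1,i=13
  ..### -> .   bit 7 = 0  t=1,i=0
  ..##. -> .   bit 6 = 0  t=0,i=16
  ..#.# -> #   bit 5 = 1  t=0,i=4
  ..#.. -> #   bit 4 = 1  t=3,i=4
  ...## -> .   bit 3 = 0  t=1,i=8
  ...#. -> #   bit 2 = 1  t=0,i=3
  ....# -> .   bit 1 = 0  t=1,i=7
  ..... -> #   bit 0 = 1  t=1,i=21
  bits 11000101000000101011000000110101 = 3305287733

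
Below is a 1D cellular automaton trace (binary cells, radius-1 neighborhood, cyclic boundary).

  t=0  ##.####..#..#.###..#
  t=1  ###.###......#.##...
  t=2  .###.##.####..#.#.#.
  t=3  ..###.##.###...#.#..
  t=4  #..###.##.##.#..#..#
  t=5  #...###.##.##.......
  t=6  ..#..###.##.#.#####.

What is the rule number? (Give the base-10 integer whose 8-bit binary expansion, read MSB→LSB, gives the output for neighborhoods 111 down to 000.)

  nb ###: next=#  (t=0,i=0, bit7=1)
  nb ##.: next=#  (t=0,i=1, bit6=1)
  nb #.#: next=#  (t=0,i=2, bit5=1)
  nb #..: next=.  (t=0,i=7, bit4=0)
  nb .##: next=.  (t=0,i=3, bit3=0)
  nb .#.: next=.  (t=0,i=9, bit2=0)
  nb ..#: next=.  (t=0,i=8, bit1=0)
  nb ...: next=#  (t=1,i=8, bit0=1)
  bits 11100001 = 225

225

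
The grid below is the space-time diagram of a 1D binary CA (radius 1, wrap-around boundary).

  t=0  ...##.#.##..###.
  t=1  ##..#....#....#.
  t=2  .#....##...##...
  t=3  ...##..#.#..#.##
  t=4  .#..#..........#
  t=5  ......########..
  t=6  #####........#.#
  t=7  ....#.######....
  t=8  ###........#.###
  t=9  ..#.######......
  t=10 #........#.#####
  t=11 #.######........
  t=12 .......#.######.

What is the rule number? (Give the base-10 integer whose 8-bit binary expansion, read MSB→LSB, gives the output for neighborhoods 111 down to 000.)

65

  ###|.  b7=0 t=0,i=13
  ##.|#  b6=1 t=0,i=4
  #.#|.  b5=0 t=0,i=5
  #..|.  b4=0 t=0,i=10
  .##|.  b3=0 t=0,i=3
  .#.|.  b2=0 t=0,i=6
  ..#|.  b1=0 t=0,i=2
  ...|#  b0=1 t=0,i=0
  bits 01000001 = 65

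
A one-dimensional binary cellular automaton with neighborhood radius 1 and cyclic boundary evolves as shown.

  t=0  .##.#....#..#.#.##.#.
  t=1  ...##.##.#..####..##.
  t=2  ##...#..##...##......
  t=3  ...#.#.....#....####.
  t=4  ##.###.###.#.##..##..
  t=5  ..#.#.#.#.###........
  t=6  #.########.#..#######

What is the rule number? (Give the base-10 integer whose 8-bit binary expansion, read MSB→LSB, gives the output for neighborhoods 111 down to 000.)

165

  nb ###: next=#  (t=1,i=13, bit7=1)
  nb ##.: next=.  (t=0,i=2, bit6=0)
  nb #.#: next=#  (t=0,i=3, bit5=1)
  nb #..: next=.  (t=0,i=5, bit4=0)
  nb .##: next=.  (t=0,i=1, bit3=0)
  nb .#.: next=#  (t=0,i=4, bit2=1)
  nb ..#: next=.  (t=0,i=0, bit1=0)
  nb ...: next=#  (t=0,i=6, bit0=1)
  bits 10100101 = 165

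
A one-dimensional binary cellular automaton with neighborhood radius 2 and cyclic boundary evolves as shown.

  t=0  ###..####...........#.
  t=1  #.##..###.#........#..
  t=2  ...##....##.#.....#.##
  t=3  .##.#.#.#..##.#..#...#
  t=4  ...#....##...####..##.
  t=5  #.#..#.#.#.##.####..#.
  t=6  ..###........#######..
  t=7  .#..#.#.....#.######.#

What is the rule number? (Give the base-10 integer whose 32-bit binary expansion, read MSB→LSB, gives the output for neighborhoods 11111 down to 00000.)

3734475276

  #####|#  b31=1 t=6,i=15
  ####.|#  b30=1 t=0,i=7
  ###.#|.  b29=0 t=1,i=8
  ###..|#  b28=1 t=0,i=2
  ##.##|#  b27=1 t=5,i=13
  ##.#.|#  b26=1 t=1,i=9
  ##..#|#  b25=1 t=0,i=3
  ##...|.  b24=0 t=0,i=9
  #.###|#  b23=1 t=0,i=0
  #.##.|.  b22=0 t=1,i=2
  #.#.#|.  b21=0 t=3,i=4
  #.#..|#  b20=1 t=1,i=10
  #..##|.  b19=0 t=0,i=4
  #..#.|#  b18=1 t=1,i=21
  #...#|#  b17=1 t=2,i=1
  #....|#  b16=1 t=0,i=10
  .####|#  b15=1 t=0,i=6
  .###.|.  b14=0 t=0,i=1
  .##.#|.  b13=0 t=2,i=10
  .##..|#  b12=1 t=1,i=3
  .#.##|.  b11=0 t=0,i=21
  .#.#.|.  b10=0 t=3,i=5
  .#..#|#  b9=1 t=1,i=20
  .#...|.  b8=0 t=1,i=11
  ..###|.  b7=0 t=0,i=5
  ..##.|.  b6=0 t=2,i=3
  ..#.#|.  b5=0 t=0,i=20
  ..#..|.  b4=0 t=1,i=19
  ...##|#  b3=1 t=2,i=2
  ...#.|#  b2=1 t=0,i=19
  ....#|.  b1=0 t=0,i=18
  .....|.  b0=0 t=0,i=11
  bits 11011110100101111001001000001100 = 3734475276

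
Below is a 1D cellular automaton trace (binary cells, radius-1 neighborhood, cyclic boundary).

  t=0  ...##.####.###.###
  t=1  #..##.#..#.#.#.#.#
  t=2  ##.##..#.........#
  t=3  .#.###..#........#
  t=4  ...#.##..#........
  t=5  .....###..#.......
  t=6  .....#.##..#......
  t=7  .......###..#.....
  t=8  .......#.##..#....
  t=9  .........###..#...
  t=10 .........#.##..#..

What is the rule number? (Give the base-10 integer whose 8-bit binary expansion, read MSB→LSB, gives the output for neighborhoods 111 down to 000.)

  ### -> .   bit 7 = 0  t=0,i=7
  ##. -> #   bit 6 = 1  t=0,i=4
  #.# -> .   bit 5 = 0  t=0,i=5
  #.. -> #   bit 4 = 1  t=0,i=0
  .## -> #   bit 3 = 1  t=0,i=3
  .#. -> .   bit 2 = 0  t=1,i=6
  ..# -> .   bit 1 = 0  t=0,i=2
  ... -> .   bit 0 = 0  t=0,i=1
  bits 01011000 = 88

88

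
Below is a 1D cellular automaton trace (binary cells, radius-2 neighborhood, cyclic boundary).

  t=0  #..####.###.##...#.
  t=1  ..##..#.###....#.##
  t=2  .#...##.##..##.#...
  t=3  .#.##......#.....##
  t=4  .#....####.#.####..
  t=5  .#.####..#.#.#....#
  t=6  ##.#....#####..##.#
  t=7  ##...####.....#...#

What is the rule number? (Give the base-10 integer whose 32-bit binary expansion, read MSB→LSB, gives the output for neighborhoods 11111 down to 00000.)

  [31] ##### => .  t=6,i=10
  [30] ####. => .  t=0,i=5
  [29] ###.# => #  t=0,i=6
  [28] ###.. => .  t=1,i=10
  [27] ##.## => .  t=0,i=7
  [26] ##.#. => .  t=2,i=14
  [25] ##..# => .  t=1,i=0
  [24] ##... => .  t=0,i=14
  [23] #.### => #  t=0,i=8
  [22] #.##. => .  t=0,i=12
  [21] #.#.# => #  t=3,i=1
  [20] #.#.. => .  t=0,i=0
  [19] #..## => #  t=0,i=2
  [18] #..#. => #  t=1,i=5
  [17] #...# => #  t=0,i=15
  [16] #.... => #  t=1,i=12
  [15] .#### => .  t=0,i=4
  [14] .###. => #  t=0,i=9
  [13] .##.# => .  t=2,i=6
  [12] .##.. => .  t=0,i=13
  [11] .#.## => .  t=1,i=7
  [10] .#.#. => #  t=0,i=18
  [9] .#..# => .  t=0,i=1
  [8] .#... => .  t=2,i=2
  [7] ..### => #  t=0,i=3
  [6] ..##. => .  t=1,i=2
  [5] ..#.# => #  t=0,i=17
  [4] ..#.. => #  t=2,i=1
  [3] ...## => #  t=2,i=4
  [2] ...#. => .  t=0,i=16
  [1] ....# => #  t=1,i=13
  [0] ..... => #  t=3,i=7
  bits 00100000101011110100010010111011 = 548357307

548357307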